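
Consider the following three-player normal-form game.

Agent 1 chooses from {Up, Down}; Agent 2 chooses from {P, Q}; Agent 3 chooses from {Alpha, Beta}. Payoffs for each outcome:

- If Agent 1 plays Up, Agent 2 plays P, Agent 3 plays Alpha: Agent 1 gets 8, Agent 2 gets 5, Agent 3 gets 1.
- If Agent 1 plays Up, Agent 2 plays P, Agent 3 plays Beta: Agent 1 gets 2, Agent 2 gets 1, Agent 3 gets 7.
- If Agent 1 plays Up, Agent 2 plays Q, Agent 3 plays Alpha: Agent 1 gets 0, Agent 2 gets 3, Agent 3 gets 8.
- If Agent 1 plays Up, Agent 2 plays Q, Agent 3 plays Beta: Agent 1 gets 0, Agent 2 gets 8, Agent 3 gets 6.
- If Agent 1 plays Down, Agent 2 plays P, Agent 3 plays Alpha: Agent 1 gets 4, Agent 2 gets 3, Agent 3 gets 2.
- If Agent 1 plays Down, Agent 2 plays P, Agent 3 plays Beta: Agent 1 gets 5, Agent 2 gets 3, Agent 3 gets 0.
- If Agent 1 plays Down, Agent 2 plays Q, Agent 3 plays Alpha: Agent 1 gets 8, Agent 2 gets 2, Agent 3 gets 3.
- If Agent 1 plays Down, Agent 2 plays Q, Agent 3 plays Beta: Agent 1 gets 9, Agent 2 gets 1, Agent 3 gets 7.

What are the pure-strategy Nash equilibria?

This game has no pure Nash equilibrium.

Agent 1 against (P, Alpha): payoffs 8, 4 → best response Up.
Agent 1 against (P, Beta): payoffs 2, 5 → best response Down.
Agent 1 against (Q, Alpha): payoffs 0, 8 → best response Down.
Agent 1 against (Q, Beta): payoffs 0, 9 → best response Down.
Agent 2 against (Up, Alpha): payoffs 5, 3 → best response P.
Agent 2 against (Up, Beta): payoffs 1, 8 → best response Q.
Agent 2 against (Down, Alpha): payoffs 3, 2 → best response P.
Agent 2 against (Down, Beta): payoffs 3, 1 → best response P.
Agent 3 against (Up, P): payoffs 1, 7 → best response Beta.
Agent 3 against (Up, Q): payoffs 8, 6 → best response Alpha.
Agent 3 against (Down, P): payoffs 2, 0 → best response Alpha.
Agent 3 against (Down, Q): payoffs 3, 7 → best response Beta.
No profile is a mutual best response for all players.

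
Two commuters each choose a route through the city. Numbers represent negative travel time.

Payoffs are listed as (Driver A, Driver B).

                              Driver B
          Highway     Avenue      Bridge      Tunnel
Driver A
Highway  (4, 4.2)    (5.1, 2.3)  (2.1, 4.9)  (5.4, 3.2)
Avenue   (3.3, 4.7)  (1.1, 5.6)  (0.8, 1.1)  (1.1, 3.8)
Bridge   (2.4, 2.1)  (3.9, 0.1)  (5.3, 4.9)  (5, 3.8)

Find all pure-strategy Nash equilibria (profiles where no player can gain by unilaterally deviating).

The unique pure-strategy Nash equilibrium is (Bridge, Bridge).

Driver A against Highway: payoffs 4, 3.3, 2.4 → best response Highway.
Driver A against Avenue: payoffs 5.1, 1.1, 3.9 → best response Highway.
Driver A against Bridge: payoffs 2.1, 0.8, 5.3 → best response Bridge.
Driver A against Tunnel: payoffs 5.4, 1.1, 5 → best response Highway.
Driver B against Highway: payoffs 4.2, 2.3, 4.9, 3.2 → best response Bridge.
Driver B against Avenue: payoffs 4.7, 5.6, 1.1, 3.8 → best response Avenue.
Driver B against Bridge: payoffs 2.1, 0.1, 4.9, 3.8 → best response Bridge.
Mutual best responses: (Bridge, Bridge).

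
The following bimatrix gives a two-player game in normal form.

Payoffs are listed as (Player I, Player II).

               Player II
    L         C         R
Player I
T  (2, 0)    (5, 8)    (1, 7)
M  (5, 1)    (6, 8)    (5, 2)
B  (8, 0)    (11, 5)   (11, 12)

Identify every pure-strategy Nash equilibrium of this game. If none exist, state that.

(T, L): Player I can switch to M (2 → 5). Not NE.
(T, C): Player I can switch to M (5 → 6). Not NE.
(T, R): Player I can switch to M (1 → 5). Not NE.
(M, L): Player I can switch to B (5 → 8). Not NE.
(M, C): Player I can switch to B (6 → 11). Not NE.
(M, R): Player I can switch to B (5 → 11). Not NE.
(B, R): Player I gets 11, best alternative 5; Player II gets 12, best alternative 5. No profitable deviation — NE.
(The remaining 2 profiles each have a profitable deviation by the same check.)

Pure NE: (B, R)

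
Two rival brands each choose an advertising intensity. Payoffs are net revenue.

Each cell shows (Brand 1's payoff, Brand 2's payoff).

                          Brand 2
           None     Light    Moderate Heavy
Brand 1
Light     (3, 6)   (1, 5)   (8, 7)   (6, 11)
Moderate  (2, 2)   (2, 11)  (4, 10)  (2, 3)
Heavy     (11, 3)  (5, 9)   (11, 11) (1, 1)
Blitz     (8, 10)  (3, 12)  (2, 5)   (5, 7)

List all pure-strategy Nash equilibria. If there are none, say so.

The pure Nash equilibria are (Light, Heavy), (Heavy, Moderate).

(Light, None): Brand 1 can switch to Heavy (3 → 11). Not NE.
(Light, Light): Brand 1 can switch to Moderate (1 → 2). Not NE.
(Light, Moderate): Brand 1 can switch to Heavy (8 → 11). Not NE.
(Light, Heavy): Brand 1 gets 6, best alternative 5; Brand 2 gets 11, best alternative 7. No profitable deviation — NE.
(Moderate, None): Brand 1 can switch to Light (2 → 3). Not NE.
(Moderate, Light): Brand 1 can switch to Heavy (2 → 5). Not NE.
(Moderate, Moderate): Brand 1 can switch to Light (4 → 8). Not NE.
(Moderate, Heavy): Brand 1 can switch to Light (2 → 6). Not NE.
(Heavy, None): Brand 2 can switch to Light (3 → 9). Not NE.
(Heavy, Light): Brand 2 can switch to Moderate (9 → 11). Not NE.
(Heavy, Moderate): Brand 1 gets 11, best alternative 8; Brand 2 gets 11, best alternative 9. No profitable deviation — NE.
(Heavy, Heavy): Brand 1 can switch to Light (1 → 6). Not NE.
(Blitz, None): Brand 1 can switch to Heavy (8 → 11). Not NE.
(Blitz, Light): Brand 1 can switch to Heavy (3 → 5). Not NE.
(The remaining 2 profiles each have a profitable deviation by the same check.)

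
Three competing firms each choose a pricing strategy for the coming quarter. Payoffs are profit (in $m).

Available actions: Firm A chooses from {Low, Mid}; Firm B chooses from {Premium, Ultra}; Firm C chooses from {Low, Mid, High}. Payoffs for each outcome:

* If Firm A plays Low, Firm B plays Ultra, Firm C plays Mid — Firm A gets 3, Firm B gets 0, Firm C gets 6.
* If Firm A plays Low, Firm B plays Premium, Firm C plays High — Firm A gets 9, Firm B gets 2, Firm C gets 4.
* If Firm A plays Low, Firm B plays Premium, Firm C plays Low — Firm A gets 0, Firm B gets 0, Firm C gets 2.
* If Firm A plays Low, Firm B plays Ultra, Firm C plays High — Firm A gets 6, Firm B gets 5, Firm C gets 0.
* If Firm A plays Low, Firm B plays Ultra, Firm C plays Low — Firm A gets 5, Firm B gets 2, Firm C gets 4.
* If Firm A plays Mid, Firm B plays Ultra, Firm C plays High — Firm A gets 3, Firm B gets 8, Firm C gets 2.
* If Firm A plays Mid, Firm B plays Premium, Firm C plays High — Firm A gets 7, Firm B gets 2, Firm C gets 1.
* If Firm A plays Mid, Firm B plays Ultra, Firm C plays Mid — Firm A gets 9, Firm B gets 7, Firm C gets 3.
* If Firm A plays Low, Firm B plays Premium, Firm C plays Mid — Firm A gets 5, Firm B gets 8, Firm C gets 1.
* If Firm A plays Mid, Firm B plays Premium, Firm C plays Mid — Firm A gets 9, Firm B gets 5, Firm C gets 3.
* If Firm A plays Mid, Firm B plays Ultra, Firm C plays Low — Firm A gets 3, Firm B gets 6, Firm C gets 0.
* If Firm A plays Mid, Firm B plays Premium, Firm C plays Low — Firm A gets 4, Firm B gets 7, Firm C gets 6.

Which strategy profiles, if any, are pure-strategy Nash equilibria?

(Mid, Premium, Low), (Mid, Ultra, Mid)

(Low, Premium, Low): Firm A can switch to Mid (0 → 4). Not NE.
(Low, Premium, Mid): Firm A can switch to Mid (5 → 9). Not NE.
(Low, Premium, High): Firm B can switch to Ultra (2 → 5). Not NE.
(Low, Ultra, Low): Firm C can switch to Mid (4 → 6). Not NE.
(Low, Ultra, Mid): Firm A can switch to Mid (3 → 9). Not NE.
(Low, Ultra, High): Firm C can switch to Low (0 → 4). Not NE.
(Mid, Premium, Low): Firm A gets 4, best alternative 0; Firm B gets 7, best alternative 6; Firm C gets 6, best alternative 3. No profitable deviation — NE.
(Mid, Premium, Mid): Firm B can switch to Ultra (5 → 7). Not NE.
(Mid, Premium, High): Firm A can switch to Low (7 → 9). Not NE.
(Mid, Ultra, Mid): Firm A gets 9, best alternative 3; Firm B gets 7, best alternative 5; Firm C gets 3, best alternative 2. No profitable deviation — NE.
(The remaining 2 profiles each have a profitable deviation by the same check.)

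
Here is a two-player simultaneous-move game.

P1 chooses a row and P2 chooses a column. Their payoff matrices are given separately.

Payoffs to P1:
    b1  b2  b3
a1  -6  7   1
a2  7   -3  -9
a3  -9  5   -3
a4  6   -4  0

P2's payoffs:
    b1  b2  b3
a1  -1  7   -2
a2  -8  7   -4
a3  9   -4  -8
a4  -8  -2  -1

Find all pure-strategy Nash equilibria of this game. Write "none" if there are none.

(a1, b1): P1 can switch to a2 (-6 → 7). Not NE.
(a1, b2): P1 gets 7, best alternative 5; P2 gets 7, best alternative -1. No profitable deviation — NE.
(a1, b3): P2 can switch to b1 (-2 → -1). Not NE.
(a2, b1): P2 can switch to b2 (-8 → 7). Not NE.
(a2, b2): P1 can switch to a1 (-3 → 7). Not NE.
(a2, b3): P1 can switch to a1 (-9 → 1). Not NE.
(a3, b1): P1 can switch to a1 (-9 → -6). Not NE.
(The remaining 5 profiles each have a profitable deviation by the same check.)

The unique pure-strategy Nash equilibrium is (a1, b2).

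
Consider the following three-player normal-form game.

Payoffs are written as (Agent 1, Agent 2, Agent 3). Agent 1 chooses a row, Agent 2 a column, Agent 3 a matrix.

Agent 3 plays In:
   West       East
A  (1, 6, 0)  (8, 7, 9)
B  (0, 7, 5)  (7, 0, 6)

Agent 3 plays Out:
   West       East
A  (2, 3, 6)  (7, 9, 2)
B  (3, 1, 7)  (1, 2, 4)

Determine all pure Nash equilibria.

The unique pure-strategy Nash equilibrium is (A, East, In).

Check each profile: it is a Nash equilibrium iff no player can strictly gain by switching unilaterally.
(A, West, In): Agent 2 can switch to East (6 → 7). Not NE.
(A, West, Out): Agent 1 can switch to B (2 → 3). Not NE.
(A, East, In): Agent 1 gets 8, best alternative 7; Agent 2 gets 7, best alternative 6; Agent 3 gets 9, best alternative 2. No profitable deviation — NE.
(A, East, Out): Agent 3 can switch to In (2 → 9). Not NE.
(B, West, In): Agent 1 can switch to A (0 → 1). Not NE.
(B, West, Out): Agent 2 can switch to East (1 → 2). Not NE.
(B, East, In): Agent 1 can switch to A (7 → 8). Not NE.
(B, East, Out): Agent 1 can switch to A (1 → 7). Not NE.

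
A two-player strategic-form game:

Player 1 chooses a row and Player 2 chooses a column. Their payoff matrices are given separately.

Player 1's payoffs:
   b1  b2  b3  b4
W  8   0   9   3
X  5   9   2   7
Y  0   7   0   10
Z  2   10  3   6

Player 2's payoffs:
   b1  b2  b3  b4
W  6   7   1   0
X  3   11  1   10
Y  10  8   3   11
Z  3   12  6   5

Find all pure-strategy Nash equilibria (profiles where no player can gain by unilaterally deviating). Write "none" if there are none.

For each player, find the best response to each opponent profile; mutual best responses are the pure NE.
Player 1 against b1: payoffs 8, 5, 0, 2 → best response W.
Player 1 against b2: payoffs 0, 9, 7, 10 → best response Z.
Player 1 against b3: payoffs 9, 2, 0, 3 → best response W.
Player 1 against b4: payoffs 3, 7, 10, 6 → best response Y.
Player 2 against W: payoffs 6, 7, 1, 0 → best response b2.
Player 2 against X: payoffs 3, 11, 1, 10 → best response b2.
Player 2 against Y: payoffs 10, 8, 3, 11 → best response b4.
Player 2 against Z: payoffs 3, 12, 6, 5 → best response b2.
Mutual best responses: (Y, b4); (Z, b2).

Pure-strategy Nash equilibria: (Y, b4) and (Z, b2)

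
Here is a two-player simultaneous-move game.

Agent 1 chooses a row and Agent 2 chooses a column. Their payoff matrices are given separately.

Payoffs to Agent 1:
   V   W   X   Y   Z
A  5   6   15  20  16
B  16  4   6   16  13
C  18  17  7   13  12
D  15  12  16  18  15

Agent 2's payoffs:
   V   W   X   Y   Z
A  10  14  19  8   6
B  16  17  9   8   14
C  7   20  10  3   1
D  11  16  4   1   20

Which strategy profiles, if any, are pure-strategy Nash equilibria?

Pure NE: (C, W)

Check each profile: it is a Nash equilibrium iff no player can strictly gain by switching unilaterally.
(A, V): Agent 1 can switch to B (5 → 16). Not NE.
(A, W): Agent 1 can switch to C (6 → 17). Not NE.
(A, X): Agent 1 can switch to D (15 → 16). Not NE.
(A, Y): Agent 2 can switch to V (8 → 10). Not NE.
(A, Z): Agent 2 can switch to V (6 → 10). Not NE.
(B, V): Agent 1 can switch to C (16 → 18). Not NE.
(C, W): Agent 1 gets 17, best alternative 12; Agent 2 gets 20, best alternative 10. No profitable deviation — NE.
(The remaining 13 profiles each have a profitable deviation by the same check.)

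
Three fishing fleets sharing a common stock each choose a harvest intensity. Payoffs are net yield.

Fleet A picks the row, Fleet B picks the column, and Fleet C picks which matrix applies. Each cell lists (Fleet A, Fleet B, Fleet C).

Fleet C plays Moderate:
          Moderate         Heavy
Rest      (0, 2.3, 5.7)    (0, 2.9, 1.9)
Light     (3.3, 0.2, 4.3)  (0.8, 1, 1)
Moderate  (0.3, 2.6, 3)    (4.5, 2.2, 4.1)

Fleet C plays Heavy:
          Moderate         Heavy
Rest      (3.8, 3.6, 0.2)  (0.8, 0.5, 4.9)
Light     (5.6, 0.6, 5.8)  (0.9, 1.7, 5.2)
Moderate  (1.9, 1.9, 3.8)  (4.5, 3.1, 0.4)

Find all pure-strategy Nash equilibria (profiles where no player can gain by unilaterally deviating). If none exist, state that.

No pure-strategy Nash equilibrium.

(Rest, Moderate, Moderate): Fleet A can switch to Light (0 → 3.3). Not NE.
(Rest, Moderate, Heavy): Fleet A can switch to Light (3.8 → 5.6). Not NE.
(Rest, Heavy, Moderate): Fleet A can switch to Light (0 → 0.8). Not NE.
(Rest, Heavy, Heavy): Fleet A can switch to Light (0.8 → 0.9). Not NE.
(Light, Moderate, Moderate): Fleet B can switch to Heavy (0.2 → 1). Not NE.
(Light, Moderate, Heavy): Fleet B can switch to Heavy (0.6 → 1.7). Not NE.
(Light, Heavy, Moderate): Fleet A can switch to Moderate (0.8 → 4.5). Not NE.
(Light, Heavy, Heavy): Fleet A can switch to Moderate (0.9 → 4.5). Not NE.
(Moderate, Moderate, Moderate): Fleet A can switch to Light (0.3 → 3.3). Not NE.
(Moderate, Moderate, Heavy): Fleet A can switch to Rest (1.9 → 3.8). Not NE.
(Moderate, Heavy, Moderate): Fleet B can switch to Moderate (2.2 → 2.6). Not NE.
(Moderate, Heavy, Heavy): Fleet C can switch to Moderate (0.4 → 4.1). Not NE.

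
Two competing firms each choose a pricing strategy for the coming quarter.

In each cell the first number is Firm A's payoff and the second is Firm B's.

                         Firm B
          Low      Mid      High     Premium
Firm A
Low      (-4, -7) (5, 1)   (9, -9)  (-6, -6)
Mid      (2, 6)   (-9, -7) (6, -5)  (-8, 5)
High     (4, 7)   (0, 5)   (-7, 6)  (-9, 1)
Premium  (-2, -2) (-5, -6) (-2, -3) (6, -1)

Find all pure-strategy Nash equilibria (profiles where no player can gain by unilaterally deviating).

For each strategy profile, look for a profitable unilateral deviation.
(Low, Low): Firm A can switch to Mid (-4 → 2). Not NE.
(Low, Mid): Firm A gets 5, best alternative 0; Firm B gets 1, best alternative -6. No profitable deviation — NE.
(Low, High): Firm B can switch to Low (-9 → -7). Not NE.
(Low, Premium): Firm A can switch to Premium (-6 → 6). Not NE.
(Mid, Low): Firm A can switch to High (2 → 4). Not NE.
(Mid, Mid): Firm A can switch to Low (-9 → 5). Not NE.
(Mid, High): Firm A can switch to Low (6 → 9). Not NE.
(Mid, Premium): Firm A can switch to Low (-8 → -6). Not NE.
(High, Low): Firm A gets 4, best alternative 2; Firm B gets 7, best alternative 6. No profitable deviation — NE.
(High, Mid): Firm A can switch to Low (0 → 5). Not NE.
(Premium, Premium): Firm A gets 6, best alternative -6; Firm B gets -1, best alternative -2. No profitable deviation — NE.
(The remaining 5 profiles each have a profitable deviation by the same check.)

(Low, Mid), (High, Low), (Premium, Premium)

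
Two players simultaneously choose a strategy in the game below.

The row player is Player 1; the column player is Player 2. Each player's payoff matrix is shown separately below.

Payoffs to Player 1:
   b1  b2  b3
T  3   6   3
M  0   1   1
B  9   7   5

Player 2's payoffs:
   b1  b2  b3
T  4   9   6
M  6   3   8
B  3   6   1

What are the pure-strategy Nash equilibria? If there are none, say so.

Player 1 against b1: payoffs 3, 0, 9 → best response B.
Player 1 against b2: payoffs 6, 1, 7 → best response B.
Player 1 against b3: payoffs 3, 1, 5 → best response B.
Player 2 against T: payoffs 4, 9, 6 → best response b2.
Player 2 against M: payoffs 6, 3, 8 → best response b3.
Player 2 against B: payoffs 3, 6, 1 → best response b2.
Mutual best responses: (B, b2).

(B, b2)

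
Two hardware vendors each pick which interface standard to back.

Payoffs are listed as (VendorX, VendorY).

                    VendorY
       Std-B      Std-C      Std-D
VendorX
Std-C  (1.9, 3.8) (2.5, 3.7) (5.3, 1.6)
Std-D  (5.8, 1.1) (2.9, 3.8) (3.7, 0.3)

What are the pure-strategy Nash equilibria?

VendorX against Std-B: payoffs 1.9, 5.8 → best response Std-D.
VendorX against Std-C: payoffs 2.5, 2.9 → best response Std-D.
VendorX against Std-D: payoffs 5.3, 3.7 → best response Std-C.
VendorY against Std-C: payoffs 3.8, 3.7, 1.6 → best response Std-B.
VendorY against Std-D: payoffs 1.1, 3.8, 0.3 → best response Std-C.
Mutual best responses: (Std-D, Std-C).

Pure NE: (Std-D, Std-C)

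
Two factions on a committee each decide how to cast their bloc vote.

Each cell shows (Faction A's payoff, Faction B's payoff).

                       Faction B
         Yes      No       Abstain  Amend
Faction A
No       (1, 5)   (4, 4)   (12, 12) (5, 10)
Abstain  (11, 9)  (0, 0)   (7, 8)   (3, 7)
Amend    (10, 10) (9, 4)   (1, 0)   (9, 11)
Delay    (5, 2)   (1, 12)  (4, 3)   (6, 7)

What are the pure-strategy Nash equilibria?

(No, Yes): Faction A can switch to Abstain (1 → 11). Not NE.
(No, No): Faction A can switch to Amend (4 → 9). Not NE.
(No, Abstain): Faction A gets 12, best alternative 7; Faction B gets 12, best alternative 10. No profitable deviation — NE.
(No, Amend): Faction A can switch to Amend (5 → 9). Not NE.
(Abstain, Yes): Faction A gets 11, best alternative 10; Faction B gets 9, best alternative 8. No profitable deviation — NE.
(Abstain, No): Faction A can switch to No (0 → 4). Not NE.
(Abstain, Abstain): Faction A can switch to No (7 → 12). Not NE.
(Abstain, Amend): Faction A can switch to No (3 → 5). Not NE.
(Amend, Yes): Faction A can switch to Abstain (10 → 11). Not NE.
(Amend, No): Faction B can switch to Yes (4 → 10). Not NE.
(Amend, Abstain): Faction A can switch to No (1 → 12). Not NE.
(Amend, Amend): Faction A gets 9, best alternative 6; Faction B gets 11, best alternative 10. No profitable deviation — NE.
(Delay, Yes): Faction A can switch to Abstain (5 → 11). Not NE.
(Delay, No): Faction A can switch to No (1 → 4). Not NE.
(Delay, Abstain): Faction A can switch to No (4 → 12). Not NE.
(The remaining 1 profile has a profitable deviation by the same check.)

The pure Nash equilibria are (No, Abstain) and (Abstain, Yes) and (Amend, Amend).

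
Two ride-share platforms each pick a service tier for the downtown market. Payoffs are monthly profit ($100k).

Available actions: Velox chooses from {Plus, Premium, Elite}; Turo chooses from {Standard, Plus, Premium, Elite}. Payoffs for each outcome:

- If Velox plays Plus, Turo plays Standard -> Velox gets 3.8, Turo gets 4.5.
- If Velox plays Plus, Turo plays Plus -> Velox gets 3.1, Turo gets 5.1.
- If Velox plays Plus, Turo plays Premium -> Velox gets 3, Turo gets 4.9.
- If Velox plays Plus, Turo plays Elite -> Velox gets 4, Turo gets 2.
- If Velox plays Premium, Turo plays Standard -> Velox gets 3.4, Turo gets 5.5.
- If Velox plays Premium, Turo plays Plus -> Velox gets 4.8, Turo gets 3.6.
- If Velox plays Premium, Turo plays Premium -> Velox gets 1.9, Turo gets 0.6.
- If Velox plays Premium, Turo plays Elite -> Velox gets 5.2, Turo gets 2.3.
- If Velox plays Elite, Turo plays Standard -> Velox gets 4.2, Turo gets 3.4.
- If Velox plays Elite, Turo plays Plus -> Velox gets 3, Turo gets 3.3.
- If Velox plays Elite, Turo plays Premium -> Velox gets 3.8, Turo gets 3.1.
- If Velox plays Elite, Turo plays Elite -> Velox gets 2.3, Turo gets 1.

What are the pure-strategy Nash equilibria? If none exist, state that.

The unique pure-strategy Nash equilibrium is (Elite, Standard).

Velox against Standard: payoffs 3.8, 3.4, 4.2 → best response Elite.
Velox against Plus: payoffs 3.1, 4.8, 3 → best response Premium.
Velox against Premium: payoffs 3, 1.9, 3.8 → best response Elite.
Velox against Elite: payoffs 4, 5.2, 2.3 → best response Premium.
Turo against Plus: payoffs 4.5, 5.1, 4.9, 2 → best response Plus.
Turo against Premium: payoffs 5.5, 3.6, 0.6, 2.3 → best response Standard.
Turo against Elite: payoffs 3.4, 3.3, 3.1, 1 → best response Standard.
Mutual best responses: (Elite, Standard).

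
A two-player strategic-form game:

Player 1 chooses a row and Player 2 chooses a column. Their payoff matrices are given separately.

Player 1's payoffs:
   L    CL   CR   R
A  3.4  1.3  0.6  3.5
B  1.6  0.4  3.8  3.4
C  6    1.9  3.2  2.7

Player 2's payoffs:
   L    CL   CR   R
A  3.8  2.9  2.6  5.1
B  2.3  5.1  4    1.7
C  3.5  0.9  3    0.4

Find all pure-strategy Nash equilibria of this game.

Player 1 against L: payoffs 3.4, 1.6, 6 → best response C.
Player 1 against CL: payoffs 1.3, 0.4, 1.9 → best response C.
Player 1 against CR: payoffs 0.6, 3.8, 3.2 → best response B.
Player 1 against R: payoffs 3.5, 3.4, 2.7 → best response A.
Player 2 against A: payoffs 3.8, 2.9, 2.6, 5.1 → best response R.
Player 2 against B: payoffs 2.3, 5.1, 4, 1.7 → best response CL.
Player 2 against C: payoffs 3.5, 0.9, 3, 0.4 → best response L.
Mutual best responses: (A, R); (C, L).

(A, R); (C, L)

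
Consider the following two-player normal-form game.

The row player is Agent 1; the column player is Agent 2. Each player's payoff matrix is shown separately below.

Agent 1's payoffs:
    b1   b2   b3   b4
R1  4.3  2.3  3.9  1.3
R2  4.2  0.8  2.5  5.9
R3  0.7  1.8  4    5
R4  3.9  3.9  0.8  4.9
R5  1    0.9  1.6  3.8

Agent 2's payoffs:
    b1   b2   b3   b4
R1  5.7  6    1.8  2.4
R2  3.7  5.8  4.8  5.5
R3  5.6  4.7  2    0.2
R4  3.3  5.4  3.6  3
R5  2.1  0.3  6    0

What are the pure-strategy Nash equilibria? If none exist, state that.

Pure NE: (R4, b2)

(R1, b1): Agent 2 can switch to b2 (5.7 → 6). Not NE.
(R1, b2): Agent 1 can switch to R4 (2.3 → 3.9). Not NE.
(R1, b3): Agent 1 can switch to R3 (3.9 → 4). Not NE.
(R1, b4): Agent 1 can switch to R2 (1.3 → 5.9). Not NE.
(R2, b1): Agent 1 can switch to R1 (4.2 → 4.3). Not NE.
(R2, b2): Agent 1 can switch to R1 (0.8 → 2.3). Not NE.
(R2, b3): Agent 1 can switch to R1 (2.5 → 3.9). Not NE.
(R2, b4): Agent 2 can switch to b2 (5.5 → 5.8). Not NE.
(R3, b1): Agent 1 can switch to R1 (0.7 → 4.3). Not NE.
(R3, b2): Agent 1 can switch to R1 (1.8 → 2.3). Not NE.
(R4, b2): Agent 1 gets 3.9, best alternative 2.3; Agent 2 gets 5.4, best alternative 3.6. No profitable deviation — NE.
(The remaining 9 profiles each have a profitable deviation by the same check.)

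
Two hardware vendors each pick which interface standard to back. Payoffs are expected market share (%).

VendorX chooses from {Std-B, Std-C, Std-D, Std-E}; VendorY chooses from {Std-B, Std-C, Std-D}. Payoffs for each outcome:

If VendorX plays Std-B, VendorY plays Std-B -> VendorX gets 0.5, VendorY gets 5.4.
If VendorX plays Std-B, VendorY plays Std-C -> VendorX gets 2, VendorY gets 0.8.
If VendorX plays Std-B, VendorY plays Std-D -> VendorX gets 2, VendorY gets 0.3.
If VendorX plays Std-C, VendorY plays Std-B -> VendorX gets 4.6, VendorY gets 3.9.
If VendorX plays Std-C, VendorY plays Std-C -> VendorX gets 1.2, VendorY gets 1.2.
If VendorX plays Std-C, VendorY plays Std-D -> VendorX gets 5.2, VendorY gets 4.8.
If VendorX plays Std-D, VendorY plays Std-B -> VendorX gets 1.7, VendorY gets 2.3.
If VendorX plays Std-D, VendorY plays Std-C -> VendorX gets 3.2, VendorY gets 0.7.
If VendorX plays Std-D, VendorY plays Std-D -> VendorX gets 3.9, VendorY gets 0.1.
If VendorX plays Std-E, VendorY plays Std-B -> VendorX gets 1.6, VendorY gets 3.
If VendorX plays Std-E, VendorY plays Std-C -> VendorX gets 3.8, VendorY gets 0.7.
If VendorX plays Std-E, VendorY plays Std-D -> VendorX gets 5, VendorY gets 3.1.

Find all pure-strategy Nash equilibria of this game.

(Std-C, Std-D)

Mark each player's best response to every combination of opponents' strategies; a profile where every player is best-responding is a pure Nash equilibrium.
VendorX against Std-B: payoffs 0.5, 4.6, 1.7, 1.6 → best response Std-C.
VendorX against Std-C: payoffs 2, 1.2, 3.2, 3.8 → best response Std-E.
VendorX against Std-D: payoffs 2, 5.2, 3.9, 5 → best response Std-C.
VendorY against Std-B: payoffs 5.4, 0.8, 0.3 → best response Std-B.
VendorY against Std-C: payoffs 3.9, 1.2, 4.8 → best response Std-D.
VendorY against Std-D: payoffs 2.3, 0.7, 0.1 → best response Std-B.
VendorY against Std-E: payoffs 3, 0.7, 3.1 → best response Std-D.
Mutual best responses: (Std-C, Std-D).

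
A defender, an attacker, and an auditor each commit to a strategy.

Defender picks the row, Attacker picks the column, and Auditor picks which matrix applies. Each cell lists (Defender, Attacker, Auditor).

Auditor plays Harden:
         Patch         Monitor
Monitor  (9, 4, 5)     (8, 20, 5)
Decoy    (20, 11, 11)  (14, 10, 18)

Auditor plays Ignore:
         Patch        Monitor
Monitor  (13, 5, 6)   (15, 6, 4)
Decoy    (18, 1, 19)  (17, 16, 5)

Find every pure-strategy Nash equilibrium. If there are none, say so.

No pure-strategy Nash equilibrium.

Defender against (Patch, Harden): payoffs 9, 20 → best response Decoy.
Defender against (Patch, Ignore): payoffs 13, 18 → best response Decoy.
Defender against (Monitor, Harden): payoffs 8, 14 → best response Decoy.
Defender against (Monitor, Ignore): payoffs 15, 17 → best response Decoy.
Attacker against (Monitor, Harden): payoffs 4, 20 → best response Monitor.
Attacker against (Monitor, Ignore): payoffs 5, 6 → best response Monitor.
Attacker against (Decoy, Harden): payoffs 11, 10 → best response Patch.
Attacker against (Decoy, Ignore): payoffs 1, 16 → best response Monitor.
Auditor against (Monitor, Patch): payoffs 5, 6 → best response Ignore.
Auditor against (Monitor, Monitor): payoffs 5, 4 → best response Harden.
Auditor against (Decoy, Patch): payoffs 11, 19 → best response Ignore.
Auditor against (Decoy, Monitor): payoffs 18, 5 → best response Harden.
No profile is a mutual best response for all players.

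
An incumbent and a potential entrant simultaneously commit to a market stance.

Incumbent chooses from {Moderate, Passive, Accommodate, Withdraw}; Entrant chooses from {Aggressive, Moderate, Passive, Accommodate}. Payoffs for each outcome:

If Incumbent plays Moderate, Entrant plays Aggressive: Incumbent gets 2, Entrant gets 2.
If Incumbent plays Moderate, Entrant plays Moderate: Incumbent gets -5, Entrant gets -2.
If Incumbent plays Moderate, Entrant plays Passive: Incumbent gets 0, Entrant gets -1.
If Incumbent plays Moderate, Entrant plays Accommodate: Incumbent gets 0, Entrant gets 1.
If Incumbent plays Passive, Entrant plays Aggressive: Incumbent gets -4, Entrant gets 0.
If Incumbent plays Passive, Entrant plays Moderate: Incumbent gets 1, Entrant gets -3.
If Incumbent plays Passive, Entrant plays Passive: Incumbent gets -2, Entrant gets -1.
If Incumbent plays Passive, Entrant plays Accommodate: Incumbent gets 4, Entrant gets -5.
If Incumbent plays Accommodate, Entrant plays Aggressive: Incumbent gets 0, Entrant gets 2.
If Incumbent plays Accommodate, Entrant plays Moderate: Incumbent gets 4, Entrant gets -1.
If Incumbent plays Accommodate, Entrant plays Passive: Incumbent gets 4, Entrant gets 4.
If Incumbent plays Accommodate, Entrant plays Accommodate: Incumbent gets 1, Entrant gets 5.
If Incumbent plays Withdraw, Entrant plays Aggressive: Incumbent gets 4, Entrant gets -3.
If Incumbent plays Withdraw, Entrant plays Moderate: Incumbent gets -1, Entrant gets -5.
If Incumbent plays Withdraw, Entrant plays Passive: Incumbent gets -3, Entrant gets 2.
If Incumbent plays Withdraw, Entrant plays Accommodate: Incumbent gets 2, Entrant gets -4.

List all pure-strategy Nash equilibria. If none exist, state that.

There is no pure-strategy Nash equilibrium.

Incumbent against Aggressive: payoffs 2, -4, 0, 4 → best response Withdraw.
Incumbent against Moderate: payoffs -5, 1, 4, -1 → best response Accommodate.
Incumbent against Passive: payoffs 0, -2, 4, -3 → best response Accommodate.
Incumbent against Accommodate: payoffs 0, 4, 1, 2 → best response Passive.
Entrant against Moderate: payoffs 2, -2, -1, 1 → best response Aggressive.
Entrant against Passive: payoffs 0, -3, -1, -5 → best response Aggressive.
Entrant against Accommodate: payoffs 2, -1, 4, 5 → best response Accommodate.
Entrant against Withdraw: payoffs -3, -5, 2, -4 → best response Passive.
No profile is a mutual best response for all players.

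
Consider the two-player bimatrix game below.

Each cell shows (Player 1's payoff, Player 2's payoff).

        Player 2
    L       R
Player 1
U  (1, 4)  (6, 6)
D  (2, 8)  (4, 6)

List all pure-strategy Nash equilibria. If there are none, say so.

Pure-strategy Nash equilibria: (U, R) and (D, L)

Player 1 against L: payoffs 1, 2 → best response D.
Player 1 against R: payoffs 6, 4 → best response U.
Player 2 against U: payoffs 4, 6 → best response R.
Player 2 against D: payoffs 8, 6 → best response L.
Mutual best responses: (U, R); (D, L).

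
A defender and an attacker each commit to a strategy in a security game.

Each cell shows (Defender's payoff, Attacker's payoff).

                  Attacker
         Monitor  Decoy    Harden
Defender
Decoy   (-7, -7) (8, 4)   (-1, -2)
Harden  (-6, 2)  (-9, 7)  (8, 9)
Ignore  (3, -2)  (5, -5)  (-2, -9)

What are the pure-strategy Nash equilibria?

Pure-strategy Nash equilibria: (Decoy, Decoy); (Harden, Harden); (Ignore, Monitor)

(Decoy, Monitor): Defender can switch to Harden (-7 → -6). Not NE.
(Decoy, Decoy): Defender gets 8, best alternative 5; Attacker gets 4, best alternative -2. No profitable deviation — NE.
(Decoy, Harden): Defender can switch to Harden (-1 → 8). Not NE.
(Harden, Monitor): Defender can switch to Ignore (-6 → 3). Not NE.
(Harden, Decoy): Defender can switch to Decoy (-9 → 8). Not NE.
(Harden, Harden): Defender gets 8, best alternative -1; Attacker gets 9, best alternative 7. No profitable deviation — NE.
(Ignore, Monitor): Defender gets 3, best alternative -6; Attacker gets -2, best alternative -5. No profitable deviation — NE.
(Ignore, Decoy): Defender can switch to Decoy (5 → 8). Not NE.
(Ignore, Harden): Defender can switch to Decoy (-2 → -1). Not NE.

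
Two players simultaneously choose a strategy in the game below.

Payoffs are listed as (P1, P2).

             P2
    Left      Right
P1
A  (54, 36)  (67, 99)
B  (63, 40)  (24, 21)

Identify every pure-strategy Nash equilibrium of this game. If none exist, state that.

The pure Nash equilibria are (A, Right); (B, Left).

For each strategy profile, look for a profitable unilateral deviation.
(A, Left): P1 can switch to B (54 → 63). Not NE.
(A, Right): P1 gets 67, best alternative 24; P2 gets 99, best alternative 36. No profitable deviation — NE.
(B, Left): P1 gets 63, best alternative 54; P2 gets 40, best alternative 21. No profitable deviation — NE.
(B, Right): P1 can switch to A (24 → 67). Not NE.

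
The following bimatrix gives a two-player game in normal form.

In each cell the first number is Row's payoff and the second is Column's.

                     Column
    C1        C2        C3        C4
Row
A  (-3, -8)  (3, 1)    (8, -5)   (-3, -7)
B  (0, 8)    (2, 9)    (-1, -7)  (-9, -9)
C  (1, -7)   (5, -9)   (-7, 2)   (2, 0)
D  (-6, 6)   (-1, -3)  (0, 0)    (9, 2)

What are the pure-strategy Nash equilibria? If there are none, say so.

Row against C1: payoffs -3, 0, 1, -6 → best response C.
Row against C2: payoffs 3, 2, 5, -1 → best response C.
Row against C3: payoffs 8, -1, -7, 0 → best response A.
Row against C4: payoffs -3, -9, 2, 9 → best response D.
Column against A: payoffs -8, 1, -5, -7 → best response C2.
Column against B: payoffs 8, 9, -7, -9 → best response C2.
Column against C: payoffs -7, -9, 2, 0 → best response C3.
Column against D: payoffs 6, -3, 0, 2 → best response C1.
No profile is a mutual best response for all players.

There is no pure-strategy Nash equilibrium.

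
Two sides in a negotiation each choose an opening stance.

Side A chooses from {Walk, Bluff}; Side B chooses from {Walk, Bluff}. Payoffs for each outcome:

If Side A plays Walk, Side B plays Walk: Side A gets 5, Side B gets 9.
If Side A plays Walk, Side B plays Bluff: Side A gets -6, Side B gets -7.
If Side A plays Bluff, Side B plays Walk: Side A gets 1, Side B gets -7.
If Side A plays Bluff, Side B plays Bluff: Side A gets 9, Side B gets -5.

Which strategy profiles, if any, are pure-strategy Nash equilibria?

(Walk, Walk), (Bluff, Bluff)

(Walk, Walk): Side A gets 5, best alternative 1; Side B gets 9, best alternative -7. No profitable deviation — NE.
(Walk, Bluff): Side A can switch to Bluff (-6 → 9). Not NE.
(Bluff, Walk): Side A can switch to Walk (1 → 5). Not NE.
(Bluff, Bluff): Side A gets 9, best alternative -6; Side B gets -5, best alternative -7. No profitable deviation — NE.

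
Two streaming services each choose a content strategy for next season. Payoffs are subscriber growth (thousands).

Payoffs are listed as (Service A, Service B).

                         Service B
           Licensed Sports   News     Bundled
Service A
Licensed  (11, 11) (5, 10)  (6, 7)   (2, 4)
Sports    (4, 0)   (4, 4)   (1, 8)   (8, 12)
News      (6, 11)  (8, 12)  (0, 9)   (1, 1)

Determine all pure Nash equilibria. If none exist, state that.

The pure Nash equilibria are (Licensed, Licensed) and (Sports, Bundled) and (News, Sports).

(Licensed, Licensed): Service A gets 11, best alternative 6; Service B gets 11, best alternative 10. No profitable deviation — NE.
(Licensed, Sports): Service A can switch to News (5 → 8). Not NE.
(Licensed, News): Service B can switch to Licensed (7 → 11). Not NE.
(Licensed, Bundled): Service A can switch to Sports (2 → 8). Not NE.
(Sports, Licensed): Service A can switch to Licensed (4 → 11). Not NE.
(Sports, Sports): Service A can switch to Licensed (4 → 5). Not NE.
(Sports, News): Service A can switch to Licensed (1 → 6). Not NE.
(Sports, Bundled): Service A gets 8, best alternative 2; Service B gets 12, best alternative 8. No profitable deviation — NE.
(News, Sports): Service A gets 8, best alternative 5; Service B gets 12, best alternative 11. No profitable deviation — NE.
(The remaining 3 profiles each have a profitable deviation by the same check.)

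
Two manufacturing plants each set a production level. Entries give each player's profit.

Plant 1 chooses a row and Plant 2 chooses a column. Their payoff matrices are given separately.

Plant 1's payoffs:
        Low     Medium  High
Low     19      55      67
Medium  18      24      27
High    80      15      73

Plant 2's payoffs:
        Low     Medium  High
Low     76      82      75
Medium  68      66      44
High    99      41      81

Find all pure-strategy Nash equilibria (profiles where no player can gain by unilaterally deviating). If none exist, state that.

For each player, find the best response to each opponent profile; mutual best responses are the pure NE.
Plant 1 against Low: payoffs 19, 18, 80 → best response High.
Plant 1 against Medium: payoffs 55, 24, 15 → best response Low.
Plant 1 against High: payoffs 67, 27, 73 → best response High.
Plant 2 against Low: payoffs 76, 82, 75 → best response Medium.
Plant 2 against Medium: payoffs 68, 66, 44 → best response Low.
Plant 2 against High: payoffs 99, 41, 81 → best response Low.
Mutual best responses: (Low, Medium); (High, Low).

The pure Nash equilibria are (Low, Medium) and (High, Low).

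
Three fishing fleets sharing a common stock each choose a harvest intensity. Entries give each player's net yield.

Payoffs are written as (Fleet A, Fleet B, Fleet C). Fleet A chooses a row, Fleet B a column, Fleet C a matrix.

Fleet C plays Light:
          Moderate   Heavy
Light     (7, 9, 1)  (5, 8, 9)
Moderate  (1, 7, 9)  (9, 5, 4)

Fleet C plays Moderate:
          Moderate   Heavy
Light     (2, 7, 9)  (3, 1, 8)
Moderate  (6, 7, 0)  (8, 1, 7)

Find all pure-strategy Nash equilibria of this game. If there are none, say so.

For each player, find the best response to each opponent profile; mutual best responses are the pure NE.
Fleet A against (Moderate, Light): payoffs 7, 1 → best response Light.
Fleet A against (Moderate, Moderate): payoffs 2, 6 → best response Moderate.
Fleet A against (Heavy, Light): payoffs 5, 9 → best response Moderate.
Fleet A against (Heavy, Moderate): payoffs 3, 8 → best response Moderate.
Fleet B against (Light, Light): payoffs 9, 8 → best response Moderate.
Fleet B against (Light, Moderate): payoffs 7, 1 → best response Moderate.
Fleet B against (Moderate, Light): payoffs 7, 5 → best response Moderate.
Fleet B against (Moderate, Moderate): payoffs 7, 1 → best response Moderate.
Fleet C against (Light, Moderate): payoffs 1, 9 → best response Moderate.
Fleet C against (Light, Heavy): payoffs 9, 8 → best response Light.
Fleet C against (Moderate, Moderate): payoffs 9, 0 → best response Light.
Fleet C against (Moderate, Heavy): payoffs 4, 7 → best response Moderate.
No profile is a mutual best response for all players.

This game has no pure Nash equilibrium.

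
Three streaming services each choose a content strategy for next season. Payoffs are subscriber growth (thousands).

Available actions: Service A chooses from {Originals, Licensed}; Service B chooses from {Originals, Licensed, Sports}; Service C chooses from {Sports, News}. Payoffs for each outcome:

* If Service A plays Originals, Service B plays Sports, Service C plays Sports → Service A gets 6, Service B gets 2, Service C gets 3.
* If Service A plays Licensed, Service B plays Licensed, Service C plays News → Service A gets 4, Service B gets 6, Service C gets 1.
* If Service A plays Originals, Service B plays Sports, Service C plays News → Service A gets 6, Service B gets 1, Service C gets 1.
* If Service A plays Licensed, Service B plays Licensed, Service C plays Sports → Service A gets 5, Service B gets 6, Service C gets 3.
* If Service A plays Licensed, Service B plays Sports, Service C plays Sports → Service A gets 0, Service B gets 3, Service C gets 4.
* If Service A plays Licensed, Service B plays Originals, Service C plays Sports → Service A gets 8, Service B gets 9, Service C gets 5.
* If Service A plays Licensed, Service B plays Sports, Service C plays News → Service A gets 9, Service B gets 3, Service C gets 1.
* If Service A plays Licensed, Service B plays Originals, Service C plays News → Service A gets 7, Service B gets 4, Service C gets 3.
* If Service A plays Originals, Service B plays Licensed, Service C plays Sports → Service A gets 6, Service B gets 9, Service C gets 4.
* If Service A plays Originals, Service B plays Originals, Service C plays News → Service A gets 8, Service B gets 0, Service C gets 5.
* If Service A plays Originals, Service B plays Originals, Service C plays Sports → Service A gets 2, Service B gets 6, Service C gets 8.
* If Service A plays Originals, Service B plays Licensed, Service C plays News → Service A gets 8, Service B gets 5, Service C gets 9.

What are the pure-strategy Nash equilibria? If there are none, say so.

Pure-strategy Nash equilibria: (Originals, Licensed, News), (Licensed, Originals, Sports)

Service A against (Originals, Sports): payoffs 2, 8 → best response Licensed.
Service A against (Originals, News): payoffs 8, 7 → best response Originals.
Service A against (Licensed, Sports): payoffs 6, 5 → best response Originals.
Service A against (Licensed, News): payoffs 8, 4 → best response Originals.
Service A against (Sports, Sports): payoffs 6, 0 → best response Originals.
Service A against (Sports, News): payoffs 6, 9 → best response Licensed.
Service B against (Originals, Sports): payoffs 6, 9, 2 → best response Licensed.
Service B against (Originals, News): payoffs 0, 5, 1 → best response Licensed.
Service B against (Licensed, Sports): payoffs 9, 6, 3 → best response Originals.
Service B against (Licensed, News): payoffs 4, 6, 3 → best response Licensed.
Service C against (Originals, Originals): payoffs 8, 5 → best response Sports.
Service C against (Originals, Licensed): payoffs 4, 9 → best response News.
Service C against (Originals, Sports): payoffs 3, 1 → best response Sports.
Service C against (Licensed, Originals): payoffs 5, 3 → best response Sports.
Service C against (Licensed, Licensed): payoffs 3, 1 → best response Sports.
Service C against (Licensed, Sports): payoffs 4, 1 → best response Sports.
Mutual best responses: (Originals, Licensed, News); (Licensed, Originals, Sports).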